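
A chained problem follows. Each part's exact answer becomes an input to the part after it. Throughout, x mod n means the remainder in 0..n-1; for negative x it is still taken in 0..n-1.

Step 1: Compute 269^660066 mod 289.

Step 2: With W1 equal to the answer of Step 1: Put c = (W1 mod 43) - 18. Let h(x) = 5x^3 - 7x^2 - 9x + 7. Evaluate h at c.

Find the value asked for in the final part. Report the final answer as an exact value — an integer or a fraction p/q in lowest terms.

Step 1: squarings mod 289: 269^1=269, 269^2=111, 269^4=183, 269^8=254, 269^16=69, 269^32=137, 269^64=273, 269^128=256, 269^256=222, 269^512=154, 269^1024=18, 269^2048=35, 269^4096=69, 269^8192=137, 269^16384=273, 269^32768=256, 269^65536=222, 269^131072=154, 269^262144=18, 269^524288=35; 269^660066 = 269^2 * 269^32 * 269^64 * 269^512 * 269^4096 * 269^131072 * 269^524288 = 230 (mod 289); answer 230
Step 2: W1 = 230; c = -3; 5*(-3)^3 - 7*(-3)^2 - 9*(-3)^1 + 7 = (-135) + (-63) + (27) + (7) = -164; answer -164

-164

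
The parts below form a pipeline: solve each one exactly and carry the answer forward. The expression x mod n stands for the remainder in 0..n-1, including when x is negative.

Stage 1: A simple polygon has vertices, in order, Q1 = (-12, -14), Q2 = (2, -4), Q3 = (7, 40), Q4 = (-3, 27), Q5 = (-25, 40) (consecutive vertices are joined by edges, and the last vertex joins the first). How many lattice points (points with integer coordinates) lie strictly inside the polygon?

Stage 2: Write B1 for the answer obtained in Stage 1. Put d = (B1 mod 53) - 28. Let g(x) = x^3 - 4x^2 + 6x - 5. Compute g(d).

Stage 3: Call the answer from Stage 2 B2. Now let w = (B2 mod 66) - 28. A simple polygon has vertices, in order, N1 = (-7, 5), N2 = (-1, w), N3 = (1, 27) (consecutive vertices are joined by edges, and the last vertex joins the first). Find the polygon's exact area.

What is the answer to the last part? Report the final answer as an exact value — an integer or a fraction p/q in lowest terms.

58

Stage 1: cross terms: (-12*-4 - 2*-14)=76, (2*40 - 7*-4)=108, (7*27 - -3*40)=309, (-3*40 - -25*27)=555, (-25*-14 - -12*40)=830; twice the area = |1878| = 1878; area = 939; boundary points = 2 + 1 + 1 + 1 + 1 = 6; strictly interior points = area - boundary/2 + 1 = 937; answer 937
Stage 2: B1 = 937; d = 8; 1*(8)^3 - 4*(8)^2 + 6*(8)^1 - 5 = (512) + (-256) + (48) + (-5) = 299; answer 299
Stage 3: B2 = 299; w = 7; cross terms: (-7*7 - -1*5)=-44, (-1*27 - 1*7)=-34, (1*5 - -7*27)=194; twice the area = |116| = 116; area = 58; answer 58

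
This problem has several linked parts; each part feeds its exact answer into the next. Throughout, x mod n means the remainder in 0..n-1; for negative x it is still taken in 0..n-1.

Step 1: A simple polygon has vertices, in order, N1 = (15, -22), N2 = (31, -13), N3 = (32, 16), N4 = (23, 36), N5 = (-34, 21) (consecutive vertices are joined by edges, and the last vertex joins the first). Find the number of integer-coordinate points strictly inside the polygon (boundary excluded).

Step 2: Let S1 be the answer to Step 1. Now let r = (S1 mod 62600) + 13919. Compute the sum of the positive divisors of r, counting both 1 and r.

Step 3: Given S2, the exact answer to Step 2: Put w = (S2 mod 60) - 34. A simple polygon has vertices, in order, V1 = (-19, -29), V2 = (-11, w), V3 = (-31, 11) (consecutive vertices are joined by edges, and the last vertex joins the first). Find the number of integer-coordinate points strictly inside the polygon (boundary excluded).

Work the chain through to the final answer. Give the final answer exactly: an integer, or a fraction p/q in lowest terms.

Step 1: cross terms: (15*-13 - 31*-22)=487, (31*16 - 32*-13)=912, (32*36 - 23*16)=784, (23*21 - -34*36)=1707, (-34*-22 - 15*21)=433; twice the area = |4323| = 4323; area = 4323/2; boundary points = 1 + 1 + 1 + 3 + 1 = 7; strictly interior points = area - boundary/2 + 1 = 2159; answer 2159
Step 2: S1 = 2159; r = 16078; 16078 = 2 * 8039; sigma = (1 + 2) * (1 + 8039) = 3 * 8040 = 24120; answer 24120
Step 3: S2 = 24120; w = -34; cross terms: (-19*-34 - -11*-29)=327, (-11*11 - -31*-34)=-1175, (-31*-29 - -19*11)=1108; twice the area = |260| = 260; area = 130; boundary points = 1 + 5 + 4 = 10; strictly interior points = area - boundary/2 + 1 = 126; answer 126

126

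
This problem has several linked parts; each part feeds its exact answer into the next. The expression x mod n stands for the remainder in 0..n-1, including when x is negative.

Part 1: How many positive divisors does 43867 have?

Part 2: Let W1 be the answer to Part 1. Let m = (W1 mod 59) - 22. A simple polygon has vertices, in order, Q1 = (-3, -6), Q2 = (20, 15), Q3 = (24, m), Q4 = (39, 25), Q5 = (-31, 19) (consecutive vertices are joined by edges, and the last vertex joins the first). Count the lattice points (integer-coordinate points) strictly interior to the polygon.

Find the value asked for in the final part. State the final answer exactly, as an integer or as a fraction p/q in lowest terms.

Part 1: 43867 is prime, so its only divisors are 1 and 43867; count = 2; answer 2
Part 2: W1 = 2; m = -20; cross terms: (-3*15 - 20*-6)=75, (20*-20 - 24*15)=-760, (24*25 - 39*-20)=1380, (39*19 - -31*25)=1516, (-31*-6 - -3*19)=243; twice the area = |2454| = 2454; area = 1227; boundary points = 1 + 1 + 15 + 2 + 1 = 20; strictly interior points = area - boundary/2 + 1 = 1218; answer 1218

1218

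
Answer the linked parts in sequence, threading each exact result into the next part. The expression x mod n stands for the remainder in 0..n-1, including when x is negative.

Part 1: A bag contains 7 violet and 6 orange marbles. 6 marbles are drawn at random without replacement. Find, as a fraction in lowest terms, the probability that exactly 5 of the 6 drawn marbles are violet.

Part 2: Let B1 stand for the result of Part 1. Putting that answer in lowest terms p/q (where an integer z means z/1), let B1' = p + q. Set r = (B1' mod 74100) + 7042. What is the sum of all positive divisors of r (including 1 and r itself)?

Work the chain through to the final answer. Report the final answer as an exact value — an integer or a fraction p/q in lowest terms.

7350

Part 1: total draws C(13,6) = 1716; favorable C(7,5)*C(6,1) = 126; P = 21/286; answer 21/286
Part 2: B1 = 21/286; threaded value p + q = 307; r = 7349; 7349 is prime, so its only divisors are 1 and 7349; sigma = 1 + 7349 = 7350; answer 7350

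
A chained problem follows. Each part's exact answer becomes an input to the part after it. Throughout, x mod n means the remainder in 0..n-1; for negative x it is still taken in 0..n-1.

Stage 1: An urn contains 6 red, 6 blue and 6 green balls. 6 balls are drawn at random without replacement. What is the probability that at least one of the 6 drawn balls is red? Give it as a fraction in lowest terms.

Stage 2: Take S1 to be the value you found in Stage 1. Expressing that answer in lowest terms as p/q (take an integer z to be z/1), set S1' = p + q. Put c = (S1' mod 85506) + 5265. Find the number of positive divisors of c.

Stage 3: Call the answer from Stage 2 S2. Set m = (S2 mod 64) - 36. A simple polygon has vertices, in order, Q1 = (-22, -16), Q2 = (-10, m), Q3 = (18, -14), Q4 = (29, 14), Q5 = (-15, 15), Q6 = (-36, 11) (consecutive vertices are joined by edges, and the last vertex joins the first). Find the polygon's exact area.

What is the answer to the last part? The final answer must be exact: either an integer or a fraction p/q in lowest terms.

Stage 1: total draws C(18,6) = 18564; complement C(12,6) = 924; favorable 18564 - 924 = 17640; P = 210/221; answer 210/221
Stage 2: S1 = 210/221; threaded value p + q = 431; c = 5696; 5696 = 2^6 * 89; number of divisors = (6+1) * (1+1) = 14; answer 14
Stage 3: S2 = 14; m = -22; cross terms: (-22*-22 - -10*-16)=324, (-10*-14 - 18*-22)=536, (18*14 - 29*-14)=658, (29*15 - -15*14)=645, (-15*11 - -36*15)=375, (-36*-16 - -22*11)=818; twice the area = |3356| = 3356; area = 1678; answer 1678

1678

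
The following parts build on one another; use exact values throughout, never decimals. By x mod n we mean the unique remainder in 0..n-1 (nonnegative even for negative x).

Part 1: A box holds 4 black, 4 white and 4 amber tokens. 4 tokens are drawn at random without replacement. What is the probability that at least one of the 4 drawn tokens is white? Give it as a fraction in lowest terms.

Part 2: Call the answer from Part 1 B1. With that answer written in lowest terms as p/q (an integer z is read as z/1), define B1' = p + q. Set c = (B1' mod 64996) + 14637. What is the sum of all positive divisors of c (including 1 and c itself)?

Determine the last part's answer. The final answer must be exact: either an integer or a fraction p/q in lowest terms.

Part 1: total draws C(12,4) = 495; complement C(8,4) = 70; favorable 495 - 70 = 425; P = 85/99; answer 85/99
Part 2: B1 = 85/99; threaded value p + q = 184; c = 14821; 14821 is prime, so its only divisors are 1 and 14821; sigma = 1 + 14821 = 14822; answer 14822

14822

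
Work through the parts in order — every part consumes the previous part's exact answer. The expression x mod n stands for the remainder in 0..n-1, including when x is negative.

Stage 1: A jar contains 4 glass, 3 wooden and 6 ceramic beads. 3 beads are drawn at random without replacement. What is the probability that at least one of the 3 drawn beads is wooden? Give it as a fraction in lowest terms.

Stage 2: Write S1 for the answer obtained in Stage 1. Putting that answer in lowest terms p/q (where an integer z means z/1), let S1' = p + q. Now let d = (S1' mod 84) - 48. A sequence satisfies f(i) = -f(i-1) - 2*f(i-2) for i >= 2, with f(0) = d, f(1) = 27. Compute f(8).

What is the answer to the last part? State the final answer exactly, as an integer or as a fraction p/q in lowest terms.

-59

Stage 1: total draws C(13,3) = 286; complement C(10,3) = 120; favorable 286 - 120 = 166; P = 83/143; answer 83/143
Stage 2: S1 = 83/143; threaded value p + q = 226; d = 10; f(2) = -1*(27) - 2*(10) = -47; iterating: f(2)=-47, f(3)=-7, f(4)=101, f(5)=-87, f(6)=-115, f(7)=289, f(8)=-59; answer -59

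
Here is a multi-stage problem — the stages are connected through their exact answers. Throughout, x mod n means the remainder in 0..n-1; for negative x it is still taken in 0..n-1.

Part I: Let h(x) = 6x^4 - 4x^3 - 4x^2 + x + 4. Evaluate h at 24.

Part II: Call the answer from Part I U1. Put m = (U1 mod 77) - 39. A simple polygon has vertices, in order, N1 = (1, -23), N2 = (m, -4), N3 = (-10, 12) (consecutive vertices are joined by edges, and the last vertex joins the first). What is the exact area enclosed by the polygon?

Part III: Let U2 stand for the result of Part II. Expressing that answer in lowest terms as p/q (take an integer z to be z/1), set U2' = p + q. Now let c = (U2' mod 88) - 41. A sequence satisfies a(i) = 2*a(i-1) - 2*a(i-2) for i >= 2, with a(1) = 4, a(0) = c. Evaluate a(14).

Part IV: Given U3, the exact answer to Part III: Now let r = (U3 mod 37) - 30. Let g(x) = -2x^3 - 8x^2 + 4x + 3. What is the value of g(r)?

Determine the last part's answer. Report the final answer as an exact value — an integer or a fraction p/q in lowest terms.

Part I: 6*(24)^4 - 4*(24)^3 - 4*(24)^2 + 1*(24)^1 + 4 = (1990656) + (-55296) + (-2304) + (24) + (4) = 1933084; answer 1933084
Part II: U1 = 1933084; m = 37; cross terms: (1*-4 - 37*-23)=847, (37*12 - -10*-4)=404, (-10*-23 - 1*12)=218; twice the area = |1469| = 1469; area = 1469/2; answer 1469/2
Part III: U2 = 1469/2; threaded value p + q = 1471; c = 22; a(2) = 2*(4) - 2*(22) = -36; iterating: a(2)=-36, a(3)=-80, a(4)=-88, a(5)=-16, a(6)=144, a(7)=320, a(8)=352, a(9)=64, a(10)=-576, a(11)=-1280, a(12)=-1408, a(13)=-256, a(14)=2304; answer 2304
Part IV: U3 = 2304; r = -20; -2*(-20)^3 - 8*(-20)^2 + 4*(-20)^1 + 3 = (16000) + (-3200) + (-80) + (3) = 12723; answer 12723

12723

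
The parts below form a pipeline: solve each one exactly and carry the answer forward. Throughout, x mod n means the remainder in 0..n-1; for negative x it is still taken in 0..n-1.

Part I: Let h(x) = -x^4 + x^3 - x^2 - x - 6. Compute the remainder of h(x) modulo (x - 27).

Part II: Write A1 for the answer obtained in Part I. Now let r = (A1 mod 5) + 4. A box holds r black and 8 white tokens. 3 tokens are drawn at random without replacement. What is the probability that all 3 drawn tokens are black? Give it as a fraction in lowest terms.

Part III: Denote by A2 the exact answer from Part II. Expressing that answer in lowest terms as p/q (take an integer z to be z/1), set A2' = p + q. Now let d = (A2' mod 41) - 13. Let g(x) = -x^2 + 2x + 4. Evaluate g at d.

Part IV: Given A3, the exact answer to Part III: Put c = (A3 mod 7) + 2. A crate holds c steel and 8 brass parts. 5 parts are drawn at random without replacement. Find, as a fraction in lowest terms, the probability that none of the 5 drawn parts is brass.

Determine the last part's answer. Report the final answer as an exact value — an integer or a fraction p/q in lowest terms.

3/1001

Part I: remainder = value at the root: -1*(27)^4 + 1*(27)^3 - 1*(27)^2 - 1*(27)^1 - 6 = (-531441) + (19683) + (-729) + (-27) + (-6) = -512520; answer -512520
Part II: A1 = -512520; r = 4; total draws C(12,3) = 220; favorable C(4,3) = 4; P = 1/55; answer 1/55
Part III: A2 = 1/55; threaded value p + q = 56; d = 2; -1*(2)^2 + 2*(2)^1 + 4 = (-4) + (4) + (4) = 4; answer 4
Part IV: A3 = 4; c = 6; total draws C(14,5) = 2002; favorable C(6,5) = 6; P = 3/1001; answer 3/1001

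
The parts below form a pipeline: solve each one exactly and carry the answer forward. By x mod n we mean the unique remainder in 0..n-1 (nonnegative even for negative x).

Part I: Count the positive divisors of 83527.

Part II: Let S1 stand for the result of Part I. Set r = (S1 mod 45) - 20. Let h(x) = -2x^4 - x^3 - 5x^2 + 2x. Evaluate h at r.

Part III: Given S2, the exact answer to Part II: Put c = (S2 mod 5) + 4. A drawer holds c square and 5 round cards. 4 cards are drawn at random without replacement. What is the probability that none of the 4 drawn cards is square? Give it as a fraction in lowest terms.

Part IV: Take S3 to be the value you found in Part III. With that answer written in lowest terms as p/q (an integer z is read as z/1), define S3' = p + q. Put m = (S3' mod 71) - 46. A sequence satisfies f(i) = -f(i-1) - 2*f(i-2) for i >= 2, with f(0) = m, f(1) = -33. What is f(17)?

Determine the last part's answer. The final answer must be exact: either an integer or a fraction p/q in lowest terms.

Part I: 83527 = 101 * 827; number of divisors = (1+1) * (1+1) = 4; answer 4
Part II: S1 = 4; r = -16; -2*(-16)^4 - 1*(-16)^3 - 5*(-16)^2 + 2*(-16)^1 = (-131072) + (4096) + (-1280) + (-32) = -128288; answer -128288
Part III: S2 = -128288; c = 6; total draws C(11,4) = 330; favorable C(5,4) = 5; P = 1/66; answer 1/66
Part IV: S3 = 1/66; threaded value p + q = 67; m = 21; f(2) = -1*(-33) - 2*(21) = -9; iterating: f(2)=-9, f(3)=75, f(4)=-57, f(5)=-93, f(6)=207, f(7)=-21, f(8)=-393, f(9)=435, f(10)=351, f(11)=-1221, f(12)=519, f(13)=1923, f(14)=-2961, f(15)=-885, f(16)=6807, f(17)=-5037; answer -5037

-5037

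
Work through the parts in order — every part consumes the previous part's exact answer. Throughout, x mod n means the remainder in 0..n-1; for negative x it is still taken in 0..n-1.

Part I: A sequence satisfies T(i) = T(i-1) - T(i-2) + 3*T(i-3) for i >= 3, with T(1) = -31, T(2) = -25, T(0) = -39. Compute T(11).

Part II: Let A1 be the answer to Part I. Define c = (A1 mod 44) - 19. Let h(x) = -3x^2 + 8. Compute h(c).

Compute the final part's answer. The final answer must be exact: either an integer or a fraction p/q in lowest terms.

Part I: T(3) = 1*(-25) - 1*(-31) + 3*(-39) = -111; iterating: T(3)=-111, T(4)=-179, T(5)=-143, T(6)=-297, T(7)=-691, T(8)=-823, T(9)=-1023, T(10)=-2273, T(11)=-3719; answer -3719
Part II: A1 = -3719; c = 2; -3*(2)^2 + 8 = (-12) + (8) = -4; answer -4

-4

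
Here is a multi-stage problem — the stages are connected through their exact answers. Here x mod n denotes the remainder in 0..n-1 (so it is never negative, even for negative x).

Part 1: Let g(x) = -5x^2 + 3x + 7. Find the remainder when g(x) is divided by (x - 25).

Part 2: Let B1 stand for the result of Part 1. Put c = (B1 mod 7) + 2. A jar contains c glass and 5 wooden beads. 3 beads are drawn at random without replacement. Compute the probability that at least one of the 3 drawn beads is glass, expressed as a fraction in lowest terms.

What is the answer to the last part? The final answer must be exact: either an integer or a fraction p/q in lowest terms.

37/42

Part 1: remainder = value at the root: -5*(25)^2 + 3*(25)^1 + 7 = (-3125) + (75) + (7) = -3043; answer -3043
Part 2: B1 = -3043; c = 4; total draws C(9,3) = 84; complement C(5,3) = 10; favorable 84 - 10 = 74; P = 37/42; answer 37/42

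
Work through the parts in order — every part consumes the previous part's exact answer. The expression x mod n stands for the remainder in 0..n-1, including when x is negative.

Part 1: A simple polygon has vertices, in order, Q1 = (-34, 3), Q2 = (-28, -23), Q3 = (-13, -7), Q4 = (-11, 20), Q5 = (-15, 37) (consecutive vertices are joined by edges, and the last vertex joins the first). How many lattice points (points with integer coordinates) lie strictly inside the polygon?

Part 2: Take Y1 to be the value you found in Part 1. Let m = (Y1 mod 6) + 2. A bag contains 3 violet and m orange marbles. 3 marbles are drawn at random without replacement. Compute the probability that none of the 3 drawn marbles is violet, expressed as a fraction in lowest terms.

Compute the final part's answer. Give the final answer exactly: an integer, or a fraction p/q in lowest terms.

4/35

Part 1: cross terms: (-34*-23 - -28*3)=866, (-28*-7 - -13*-23)=-103, (-13*20 - -11*-7)=-337, (-11*37 - -15*20)=-107, (-15*3 - -34*37)=1213; twice the area = |1532| = 1532; area = 766; boundary points = 2 + 1 + 1 + 1 + 1 = 6; strictly interior points = area - boundary/2 + 1 = 764; answer 764
Part 2: Y1 = 764; m = 4; total draws C(7,3) = 35; favorable C(4,3) = 4; P = 4/35; answer 4/35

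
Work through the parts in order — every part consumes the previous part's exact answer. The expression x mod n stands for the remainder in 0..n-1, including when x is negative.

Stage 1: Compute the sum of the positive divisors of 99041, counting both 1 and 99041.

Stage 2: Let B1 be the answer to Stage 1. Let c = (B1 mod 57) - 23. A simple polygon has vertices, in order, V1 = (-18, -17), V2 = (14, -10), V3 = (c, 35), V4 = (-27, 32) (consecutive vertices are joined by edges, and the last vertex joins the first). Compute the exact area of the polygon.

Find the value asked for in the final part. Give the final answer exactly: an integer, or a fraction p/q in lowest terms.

Stage 1: 99041 is prime, so its only divisors are 1 and 99041; sigma = 1 + 99041 = 99042; answer 99042
Stage 2: B1 = 99042; c = 10; cross terms: (-18*-10 - 14*-17)=418, (14*35 - 10*-10)=590, (10*32 - -27*35)=1265, (-27*-17 - -18*32)=1035; twice the area = |3308| = 3308; area = 1654; answer 1654

1654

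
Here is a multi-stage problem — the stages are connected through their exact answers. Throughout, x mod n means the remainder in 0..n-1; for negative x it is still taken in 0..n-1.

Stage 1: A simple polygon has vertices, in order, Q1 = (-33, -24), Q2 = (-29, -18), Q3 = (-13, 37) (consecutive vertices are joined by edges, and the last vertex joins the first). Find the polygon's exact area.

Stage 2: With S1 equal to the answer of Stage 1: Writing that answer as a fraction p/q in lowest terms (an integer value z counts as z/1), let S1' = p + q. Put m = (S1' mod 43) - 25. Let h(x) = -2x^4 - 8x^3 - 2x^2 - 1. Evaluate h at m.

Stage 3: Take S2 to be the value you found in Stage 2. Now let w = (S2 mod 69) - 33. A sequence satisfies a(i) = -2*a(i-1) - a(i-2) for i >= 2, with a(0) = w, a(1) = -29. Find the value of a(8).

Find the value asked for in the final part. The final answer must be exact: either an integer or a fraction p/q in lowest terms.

155

Stage 1: cross terms: (-33*-18 - -29*-24)=-102, (-29*37 - -13*-18)=-1307, (-13*-24 - -33*37)=1533; twice the area = |124| = 124; area = 62; answer 62
Stage 2: S1 = 62; threaded value p + q = 63; m = -5; -2*(-5)^4 - 8*(-5)^3 - 2*(-5)^2 - 1 = (-1250) + (1000) + (-50) + (-1) = -301; answer -301
Stage 3: S2 = -301; w = 11; a(2) = -2*(-29) - 1*(11) = 47; iterating: a(2)=47, a(3)=-65, a(4)=83, a(5)=-101, a(6)=119, a(7)=-137, a(8)=155; answer 155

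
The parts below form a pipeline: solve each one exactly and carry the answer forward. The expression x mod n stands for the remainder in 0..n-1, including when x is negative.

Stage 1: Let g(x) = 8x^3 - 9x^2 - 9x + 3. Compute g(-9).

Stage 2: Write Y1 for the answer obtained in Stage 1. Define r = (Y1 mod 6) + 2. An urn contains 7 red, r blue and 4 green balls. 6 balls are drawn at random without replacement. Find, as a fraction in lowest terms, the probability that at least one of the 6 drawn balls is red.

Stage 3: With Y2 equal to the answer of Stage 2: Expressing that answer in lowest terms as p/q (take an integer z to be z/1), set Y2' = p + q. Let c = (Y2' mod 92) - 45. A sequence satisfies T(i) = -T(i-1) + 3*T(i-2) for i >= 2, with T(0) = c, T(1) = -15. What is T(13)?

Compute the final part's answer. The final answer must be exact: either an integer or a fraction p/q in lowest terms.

304305

Stage 1: 8*(-9)^3 - 9*(-9)^2 - 9*(-9)^1 + 3 = (-5832) + (-729) + (81) + (3) = -6477; answer -6477
Stage 2: Y1 = -6477; r = 5; total draws C(16,6) = 8008; complement C(9,6) = 84; favorable 8008 - 84 = 7924; P = 283/286; answer 283/286
Stage 3: Y2 = 283/286; threaded value p + q = 569; c = -28; T(2) = -1*(-15) + 3*(-28) = -69; iterating: T(2)=-69, T(3)=24, T(4)=-231, T(5)=303, T(6)=-996, T(7)=1905, T(8)=-4893, T(9)=10608, T(10)=-25287, T(11)=57111, T(12)=-132972, T(13)=304305; answer 304305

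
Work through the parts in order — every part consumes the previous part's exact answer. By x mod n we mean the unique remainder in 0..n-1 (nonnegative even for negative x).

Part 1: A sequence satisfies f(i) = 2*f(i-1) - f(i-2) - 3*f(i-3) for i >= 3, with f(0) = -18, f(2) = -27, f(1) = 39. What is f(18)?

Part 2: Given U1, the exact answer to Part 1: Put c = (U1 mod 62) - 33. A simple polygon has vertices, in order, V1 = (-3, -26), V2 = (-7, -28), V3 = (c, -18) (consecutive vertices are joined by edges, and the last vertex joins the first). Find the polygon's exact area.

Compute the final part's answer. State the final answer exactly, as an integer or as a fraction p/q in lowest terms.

Part 1: f(3) = 2*(-27) - 1*(39) - 3*(-18) = -39; iterating: f(3)=-39, f(4)=-168, f(5)=-216, f(6)=-147, f(7)=426, f(8)=1647, f(9)=3309, f(10)=3693, f(11)=-864, f(12)=-15348, f(13)=-40911, f(14)=-63882, f(15)=-40809, f(16)=104997, f(17)=442449, f(18)=902328; answer 902328
Part 2: U1 = 902328; c = 9; cross terms: (-3*-28 - -7*-26)=-98, (-7*-18 - 9*-28)=378, (9*-26 - -3*-18)=-288; twice the area = |-8| = 8; area = 4; answer 4

4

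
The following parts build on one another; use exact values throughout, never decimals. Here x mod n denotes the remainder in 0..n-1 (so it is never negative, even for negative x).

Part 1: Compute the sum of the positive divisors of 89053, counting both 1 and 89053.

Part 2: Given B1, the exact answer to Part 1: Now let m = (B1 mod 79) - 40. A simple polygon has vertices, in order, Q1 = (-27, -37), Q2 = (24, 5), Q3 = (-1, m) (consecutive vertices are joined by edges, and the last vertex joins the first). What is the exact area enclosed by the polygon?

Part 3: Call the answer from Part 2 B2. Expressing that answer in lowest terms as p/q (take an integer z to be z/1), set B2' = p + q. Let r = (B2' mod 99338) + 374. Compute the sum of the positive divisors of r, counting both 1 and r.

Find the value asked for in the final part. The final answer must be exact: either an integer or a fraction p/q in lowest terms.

Part 1: 89053 = 19 * 43 * 109; sigma = (1 + 19) * (1 + 43) * (1 + 109) = 20 * 44 * 110 = 96800; answer 96800
Part 2: B1 = 96800; m = -15; cross terms: (-27*5 - 24*-37)=753, (24*-15 - -1*5)=-355, (-1*-37 - -27*-15)=-368; twice the area = |30| = 30; area = 15; answer 15
Part 3: B2 = 15; threaded value p + q = 16; r = 390; 390 = 2 * 3 * 5 * 13; sigma = (1 + 2) * (1 + 3) * (1 + 5) * (1 + 13) = 3 * 4 * 6 * 14 = 1008; answer 1008

1008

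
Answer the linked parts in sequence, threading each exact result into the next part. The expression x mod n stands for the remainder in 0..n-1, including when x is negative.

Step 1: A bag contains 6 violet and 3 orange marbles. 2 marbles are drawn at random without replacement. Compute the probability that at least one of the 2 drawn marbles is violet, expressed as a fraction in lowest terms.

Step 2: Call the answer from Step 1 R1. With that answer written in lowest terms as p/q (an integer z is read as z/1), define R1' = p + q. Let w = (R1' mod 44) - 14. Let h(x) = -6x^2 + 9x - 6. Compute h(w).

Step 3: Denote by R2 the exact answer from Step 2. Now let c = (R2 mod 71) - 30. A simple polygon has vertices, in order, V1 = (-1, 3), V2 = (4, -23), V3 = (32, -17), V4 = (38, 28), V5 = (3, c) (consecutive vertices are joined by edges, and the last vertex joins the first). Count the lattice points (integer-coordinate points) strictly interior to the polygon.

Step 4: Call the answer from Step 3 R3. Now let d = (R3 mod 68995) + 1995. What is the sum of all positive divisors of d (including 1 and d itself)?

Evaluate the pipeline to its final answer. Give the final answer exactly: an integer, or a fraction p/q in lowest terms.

8736

Step 1: total draws C(9,2) = 36; complement C(3,2) = 3; favorable 36 - 3 = 33; P = 11/12; answer 11/12
Step 2: R1 = 11/12; threaded value p + q = 23; w = 9; -6*(9)^2 + 9*(9)^1 - 6 = (-486) + (81) + (-6) = -411; answer -411
Step 3: R2 = -411; c = -15; cross terms: (-1*-23 - 4*3)=11, (4*-17 - 32*-23)=668, (32*28 - 38*-17)=1542, (38*-15 - 3*28)=-654, (3*3 - -1*-15)=-6; twice the area = |1561| = 1561; area = 1561/2; boundary points = 1 + 2 + 3 + 1 + 2 = 9; strictly interior points = area - boundary/2 + 1 = 777; answer 777
Step 4: R3 = 777; d = 2772; 2772 = 2^2 * 3^2 * 7 * 11; sigma = (1 + 2 + 4) * (1 + 3 + 9) * (1 + 7) * (1 + 11) = 7 * 13 * 8 * 12 = 8736; answer 8736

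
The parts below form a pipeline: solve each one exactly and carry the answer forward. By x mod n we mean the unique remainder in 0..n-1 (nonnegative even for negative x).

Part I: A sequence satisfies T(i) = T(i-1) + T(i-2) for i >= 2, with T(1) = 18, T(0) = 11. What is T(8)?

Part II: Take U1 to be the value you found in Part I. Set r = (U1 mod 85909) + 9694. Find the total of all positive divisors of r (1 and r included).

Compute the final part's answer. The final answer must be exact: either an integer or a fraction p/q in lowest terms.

17784

Part I: T(2) = 1*(18) + 1*(11) = 29; iterating: T(2)=29, T(3)=47, T(4)=76, T(5)=123, T(6)=199, T(7)=322, T(8)=521; answer 521
Part II: U1 = 521; r = 10215; 10215 = 3^2 * 5 * 227; sigma = (1 + 3 + 9) * (1 + 5) * (1 + 227) = 13 * 6 * 228 = 17784; answer 17784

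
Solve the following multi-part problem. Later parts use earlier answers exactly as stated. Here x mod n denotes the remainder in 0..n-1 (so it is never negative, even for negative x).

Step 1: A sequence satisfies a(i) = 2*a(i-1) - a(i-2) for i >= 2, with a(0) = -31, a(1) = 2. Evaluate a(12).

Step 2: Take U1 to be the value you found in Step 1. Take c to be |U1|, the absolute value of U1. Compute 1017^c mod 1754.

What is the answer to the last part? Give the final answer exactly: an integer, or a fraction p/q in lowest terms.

Step 1: a(2) = 2*(2) - 1*(-31) = 35; iterating: a(2)=35, a(3)=68, a(4)=101, a(5)=134, a(6)=167, a(7)=200, a(8)=233, a(9)=266, a(10)=299, a(11)=332, a(12)=365; answer 365
Step 2: U1 = 365; c = 365; squarings mod 1754: 1017^1=1017, 1017^2=1183, 1017^4=1551, 1017^8=867, 1017^16=977, 1017^32=353, 1017^64=75, 1017^128=363, 1017^256=219; 1017^365 = 1017^1 * 1017^4 * 1017^8 * 1017^32 * 1017^64 * 1017^256 = 1363 (mod 1754); answer 1363

1363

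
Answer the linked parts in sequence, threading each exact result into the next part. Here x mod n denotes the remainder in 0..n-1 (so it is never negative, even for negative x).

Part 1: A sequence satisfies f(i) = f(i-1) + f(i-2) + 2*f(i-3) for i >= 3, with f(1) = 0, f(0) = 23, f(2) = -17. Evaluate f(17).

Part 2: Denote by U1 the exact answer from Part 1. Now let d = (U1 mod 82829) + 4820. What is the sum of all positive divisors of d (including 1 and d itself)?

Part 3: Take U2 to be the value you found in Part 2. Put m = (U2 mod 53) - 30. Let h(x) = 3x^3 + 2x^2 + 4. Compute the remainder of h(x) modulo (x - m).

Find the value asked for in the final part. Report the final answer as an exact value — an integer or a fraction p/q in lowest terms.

-6249

Part 1: f(3) = 1*(-17) + 1*(0) + 2*(23) = 29; iterating: f(3)=29, f(4)=12, f(5)=7, f(6)=77, f(7)=108, f(8)=199, f(9)=461, f(10)=876, f(11)=1735, f(12)=3533, f(13)=7020, f(14)=14023, f(15)=28109, f(16)=56172, f(17)=112327; answer 112327
Part 2: U1 = 112327; d = 34318; 34318 = 2 * 17159; sigma = (1 + 2) * (1 + 17159) = 3 * 17160 = 51480; answer 51480
Part 3: U2 = 51480; m = -13; remainder = value at the root: 3*(-13)^3 + 2*(-13)^2 + 4 = (-6591) + (338) + (4) = -6249; answer -6249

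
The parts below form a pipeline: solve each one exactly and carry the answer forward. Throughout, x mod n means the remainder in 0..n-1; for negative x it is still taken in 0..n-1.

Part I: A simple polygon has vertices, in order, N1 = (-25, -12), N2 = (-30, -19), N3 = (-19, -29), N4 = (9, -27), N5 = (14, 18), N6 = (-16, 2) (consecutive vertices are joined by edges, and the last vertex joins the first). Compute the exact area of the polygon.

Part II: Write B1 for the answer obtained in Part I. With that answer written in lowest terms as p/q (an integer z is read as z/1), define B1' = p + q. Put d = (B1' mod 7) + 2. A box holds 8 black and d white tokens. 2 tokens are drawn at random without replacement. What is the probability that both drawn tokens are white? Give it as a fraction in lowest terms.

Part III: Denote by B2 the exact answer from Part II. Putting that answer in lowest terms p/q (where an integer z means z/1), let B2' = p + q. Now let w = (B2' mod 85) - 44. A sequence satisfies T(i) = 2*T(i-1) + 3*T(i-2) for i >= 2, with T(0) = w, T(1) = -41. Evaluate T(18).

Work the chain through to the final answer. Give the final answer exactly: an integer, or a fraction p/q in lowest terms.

Part I: cross terms: (-25*-19 - -30*-12)=115, (-30*-29 - -19*-19)=509, (-19*-27 - 9*-29)=774, (9*18 - 14*-27)=540, (14*2 - -16*18)=316, (-16*-12 - -25*2)=242; twice the area = |2496| = 2496; area = 1248; answer 1248
Part II: B1 = 1248; threaded value p + q = 1249; d = 5; total draws C(13,2) = 78; favorable C(5,2) = 10; P = 5/39; answer 5/39
Part III: B2 = 5/39; threaded value p + q = 44; w = 0; T(2) = 2*(-41) + 3*(0) = -82; iterating: T(2)=-82, T(3)=-287, T(4)=-820, T(5)=-2501, T(6)=-7462, T(7)=-22427, T(8)=-67240, T(9)=-201761, T(10)=-605242, T(11)=-1815767, T(12)=-5447260, T(13)=-16341821, T(14)=-49025422, T(15)=-147076307, T(16)=-441228880, T(17)=-1323686681, T(18)=-3971060002; answer -3971060002

-3971060002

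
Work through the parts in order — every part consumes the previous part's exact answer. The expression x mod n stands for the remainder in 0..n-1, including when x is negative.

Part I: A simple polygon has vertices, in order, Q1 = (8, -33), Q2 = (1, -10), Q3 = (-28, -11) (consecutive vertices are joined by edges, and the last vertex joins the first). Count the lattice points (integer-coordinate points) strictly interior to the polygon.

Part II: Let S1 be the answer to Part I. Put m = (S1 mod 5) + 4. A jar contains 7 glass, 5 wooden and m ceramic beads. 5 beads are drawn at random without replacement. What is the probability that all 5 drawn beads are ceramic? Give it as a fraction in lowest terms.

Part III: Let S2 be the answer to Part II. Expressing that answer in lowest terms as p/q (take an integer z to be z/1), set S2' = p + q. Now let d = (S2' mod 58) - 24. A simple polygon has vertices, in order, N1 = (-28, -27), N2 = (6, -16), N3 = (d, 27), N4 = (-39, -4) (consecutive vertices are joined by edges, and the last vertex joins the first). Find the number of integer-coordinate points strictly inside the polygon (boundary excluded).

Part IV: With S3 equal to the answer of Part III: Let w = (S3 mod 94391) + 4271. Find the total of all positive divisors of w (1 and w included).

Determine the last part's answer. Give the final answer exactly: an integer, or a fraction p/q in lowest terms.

Part I: cross terms: (8*-10 - 1*-33)=-47, (1*-11 - -28*-10)=-291, (-28*-33 - 8*-11)=1012; twice the area = |674| = 674; area = 337; boundary points = 1 + 1 + 2 = 4; strictly interior points = area - boundary/2 + 1 = 336; answer 336
Part II: S1 = 336; m = 5; total draws C(17,5) = 6188; favorable C(5,5) = 1; P = 1/6188; answer 1/6188
Part III: S2 = 1/6188; threaded value p + q = 6189; d = 17; cross terms: (-28*-16 - 6*-27)=610, (6*27 - 17*-16)=434, (17*-4 - -39*27)=985, (-39*-27 - -28*-4)=941; twice the area = |2970| = 2970; area = 1485; boundary points = 1 + 1 + 1 + 1 = 4; strictly interior points = area - boundary/2 + 1 = 1484; answer 1484
Part IV: S3 = 1484; w = 5755; 5755 = 5 * 1151; sigma = (1 + 5) * (1 + 1151) = 6 * 1152 = 6912; answer 6912

6912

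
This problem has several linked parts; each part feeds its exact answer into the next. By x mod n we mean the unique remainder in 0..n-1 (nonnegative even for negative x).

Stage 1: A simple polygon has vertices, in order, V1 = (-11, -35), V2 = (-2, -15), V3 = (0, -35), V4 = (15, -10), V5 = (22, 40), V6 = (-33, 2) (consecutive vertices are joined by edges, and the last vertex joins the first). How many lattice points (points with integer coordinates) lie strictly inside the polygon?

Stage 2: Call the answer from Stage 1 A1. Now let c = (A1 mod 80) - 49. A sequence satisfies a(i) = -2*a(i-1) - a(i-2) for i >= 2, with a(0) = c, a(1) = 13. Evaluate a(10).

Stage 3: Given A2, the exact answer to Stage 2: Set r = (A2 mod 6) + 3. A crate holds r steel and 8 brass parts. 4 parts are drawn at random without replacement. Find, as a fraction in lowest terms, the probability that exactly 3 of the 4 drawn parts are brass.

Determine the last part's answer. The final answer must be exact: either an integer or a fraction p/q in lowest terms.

Stage 1: cross terms: (-11*-15 - -2*-35)=95, (-2*-35 - 0*-15)=70, (0*-10 - 15*-35)=525, (15*40 - 22*-10)=820, (22*2 - -33*40)=1364, (-33*-35 - -11*2)=1177; twice the area = |4051| = 4051; area = 4051/2; boundary points = 1 + 2 + 5 + 1 + 1 + 1 = 11; strictly interior points = area - boundary/2 + 1 = 2021; answer 2021
Stage 2: A1 = 2021; c = -28; a(2) = -2*(13) - 1*(-28) = 2; iterating: a(2)=2, a(3)=-17, a(4)=32, a(5)=-47, a(6)=62, a(7)=-77, a(8)=92, a(9)=-107, a(10)=122; answer 122
Stage 3: A2 = 122; r = 5; total draws C(13,4) = 715; favorable C(8,3)*C(5,1) = 280; P = 56/143; answer 56/143

56/143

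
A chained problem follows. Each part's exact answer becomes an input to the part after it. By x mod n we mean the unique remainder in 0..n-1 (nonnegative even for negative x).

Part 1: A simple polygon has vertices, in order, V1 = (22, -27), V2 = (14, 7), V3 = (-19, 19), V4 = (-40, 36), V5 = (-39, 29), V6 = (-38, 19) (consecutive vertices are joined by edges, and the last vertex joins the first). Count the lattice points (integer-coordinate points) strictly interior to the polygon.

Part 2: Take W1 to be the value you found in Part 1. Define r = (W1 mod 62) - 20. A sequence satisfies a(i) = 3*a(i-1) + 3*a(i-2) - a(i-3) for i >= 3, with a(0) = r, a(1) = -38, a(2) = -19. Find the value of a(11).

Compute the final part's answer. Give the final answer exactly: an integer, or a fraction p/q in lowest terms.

Part 1: cross terms: (22*7 - 14*-27)=532, (14*19 - -19*7)=399, (-19*36 - -40*19)=76, (-40*29 - -39*36)=244, (-39*19 - -38*29)=361, (-38*-27 - 22*19)=608; twice the area = |2220| = 2220; area = 1110; boundary points = 2 + 3 + 1 + 1 + 1 + 2 = 10; strictly interior points = area - boundary/2 + 1 = 1106; answer 1106
Part 2: W1 = 1106; r = 32; a(3) = 3*(-19) + 3*(-38) - 1*(32) = -203; iterating: a(3)=-203, a(4)=-628, a(5)=-2474, a(6)=-9103, a(7)=-34103, a(8)=-127144, a(9)=-474638, a(10)=-1771243, a(11)=-6610499; answer -6610499

-6610499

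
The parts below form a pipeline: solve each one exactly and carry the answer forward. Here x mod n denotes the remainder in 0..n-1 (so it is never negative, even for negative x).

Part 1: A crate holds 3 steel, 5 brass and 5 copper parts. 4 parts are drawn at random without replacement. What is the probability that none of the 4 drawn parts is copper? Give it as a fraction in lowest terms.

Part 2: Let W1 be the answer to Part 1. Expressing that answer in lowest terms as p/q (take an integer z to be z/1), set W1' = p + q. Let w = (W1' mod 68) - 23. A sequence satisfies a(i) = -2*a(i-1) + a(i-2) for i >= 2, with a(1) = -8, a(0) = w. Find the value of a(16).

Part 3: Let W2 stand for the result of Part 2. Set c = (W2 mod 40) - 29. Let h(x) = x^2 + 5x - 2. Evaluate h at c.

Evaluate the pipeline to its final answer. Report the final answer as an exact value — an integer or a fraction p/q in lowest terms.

412

Part 1: total draws C(13,4) = 715; favorable C(8,4) = 70; P = 14/143; answer 14/143
Part 2: W1 = 14/143; threaded value p + q = 157; w = -2; a(2) = -2*(-8) + 1*(-2) = 14; iterating: a(2)=14, a(3)=-36, a(4)=86, a(5)=-208, a(6)=502, a(7)=-1212, a(8)=2926, a(9)=-7064, a(10)=17054, a(11)=-41172, a(12)=99398, a(13)=-239968, a(14)=579334, a(15)=-1398636, a(16)=3376606; answer 3376606
Part 3: W2 = 3376606; c = -23; 1*(-23)^2 + 5*(-23)^1 - 2 = (529) + (-115) + (-2) = 412; answer 412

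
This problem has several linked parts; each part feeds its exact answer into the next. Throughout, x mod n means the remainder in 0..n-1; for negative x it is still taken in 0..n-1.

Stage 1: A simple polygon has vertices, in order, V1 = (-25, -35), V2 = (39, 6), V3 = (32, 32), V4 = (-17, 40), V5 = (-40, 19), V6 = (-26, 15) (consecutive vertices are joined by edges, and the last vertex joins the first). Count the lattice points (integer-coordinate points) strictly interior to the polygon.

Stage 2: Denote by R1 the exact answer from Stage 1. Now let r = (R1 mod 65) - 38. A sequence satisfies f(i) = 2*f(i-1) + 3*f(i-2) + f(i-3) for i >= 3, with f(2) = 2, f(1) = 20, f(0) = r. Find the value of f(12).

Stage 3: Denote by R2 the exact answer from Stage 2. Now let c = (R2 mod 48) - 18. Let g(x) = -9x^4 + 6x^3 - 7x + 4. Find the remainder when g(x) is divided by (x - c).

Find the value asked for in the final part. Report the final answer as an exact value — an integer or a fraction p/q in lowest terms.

Stage 1: cross terms: (-25*6 - 39*-35)=1215, (39*32 - 32*6)=1056, (32*40 - -17*32)=1824, (-17*19 - -40*40)=1277, (-40*15 - -26*19)=-106, (-26*-35 - -25*15)=1285; twice the area = |6551| = 6551; area = 6551/2; boundary points = 1 + 1 + 1 + 1 + 2 + 1 = 7; strictly interior points = area - boundary/2 + 1 = 3273; answer 3273
Stage 2: R1 = 3273; r = -15; f(3) = 2*(2) + 3*(20) + 1*(-15) = 49; iterating: f(3)=49, f(4)=124, f(5)=397, f(6)=1215, f(7)=3745, f(8)=11532, f(9)=35514, f(10)=109369, f(11)=336812, f(12)=1037245; answer 1037245
Stage 3: R2 = 1037245; c = -5; remainder = value at the root: -9*(-5)^4 + 6*(-5)^3 - 7*(-5)^1 + 4 = (-5625) + (-750) + (35) + (4) = -6336; answer -6336

-6336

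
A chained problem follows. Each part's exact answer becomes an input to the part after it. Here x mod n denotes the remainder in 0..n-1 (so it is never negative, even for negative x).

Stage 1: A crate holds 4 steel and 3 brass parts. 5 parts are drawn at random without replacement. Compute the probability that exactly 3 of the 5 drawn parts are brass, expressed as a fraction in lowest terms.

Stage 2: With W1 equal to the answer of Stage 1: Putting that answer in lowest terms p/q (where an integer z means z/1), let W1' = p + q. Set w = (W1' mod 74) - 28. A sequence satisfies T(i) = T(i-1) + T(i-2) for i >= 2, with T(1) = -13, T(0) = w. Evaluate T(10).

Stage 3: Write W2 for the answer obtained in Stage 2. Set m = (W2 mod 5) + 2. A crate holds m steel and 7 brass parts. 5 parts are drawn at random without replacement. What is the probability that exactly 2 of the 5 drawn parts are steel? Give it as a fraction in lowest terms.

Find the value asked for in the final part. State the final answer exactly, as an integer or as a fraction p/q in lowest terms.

Stage 1: total draws C(7,5) = 21; favorable C(3,3)*C(4,2) = 6; P = 2/7; answer 2/7
Stage 2: W1 = 2/7; threaded value p + q = 9; w = -19; T(2) = 1*(-13) + 1*(-19) = -32; iterating: T(2)=-32, T(3)=-45, T(4)=-77, T(5)=-122, T(6)=-199, T(7)=-321, T(8)=-520, T(9)=-841, T(10)=-1361; answer -1361
Stage 3: W2 = -1361; m = 6; total draws C(13,5) = 1287; favorable C(6,2)*C(7,3) = 525; P = 175/429; answer 175/429

175/429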